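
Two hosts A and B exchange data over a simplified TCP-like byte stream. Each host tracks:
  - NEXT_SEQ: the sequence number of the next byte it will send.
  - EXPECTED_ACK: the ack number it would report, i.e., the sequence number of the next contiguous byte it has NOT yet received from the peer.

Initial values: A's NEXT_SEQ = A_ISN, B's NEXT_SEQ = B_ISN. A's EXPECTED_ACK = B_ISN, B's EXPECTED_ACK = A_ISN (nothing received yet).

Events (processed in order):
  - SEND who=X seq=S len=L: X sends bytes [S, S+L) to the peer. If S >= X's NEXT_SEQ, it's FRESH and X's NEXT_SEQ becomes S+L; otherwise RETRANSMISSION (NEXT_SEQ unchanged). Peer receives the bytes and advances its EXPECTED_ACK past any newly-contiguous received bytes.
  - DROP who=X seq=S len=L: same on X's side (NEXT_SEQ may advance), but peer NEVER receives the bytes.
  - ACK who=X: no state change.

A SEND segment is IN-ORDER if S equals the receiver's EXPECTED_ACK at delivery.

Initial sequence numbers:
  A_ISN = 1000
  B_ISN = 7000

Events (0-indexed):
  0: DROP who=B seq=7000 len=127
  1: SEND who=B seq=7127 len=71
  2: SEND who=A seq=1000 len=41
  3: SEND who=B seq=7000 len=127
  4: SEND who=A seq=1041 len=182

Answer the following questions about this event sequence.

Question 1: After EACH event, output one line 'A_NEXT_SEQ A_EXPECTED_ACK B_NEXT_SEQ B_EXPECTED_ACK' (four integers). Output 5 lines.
1000 7000 7127 1000
1000 7000 7198 1000
1041 7000 7198 1041
1041 7198 7198 1041
1223 7198 7198 1223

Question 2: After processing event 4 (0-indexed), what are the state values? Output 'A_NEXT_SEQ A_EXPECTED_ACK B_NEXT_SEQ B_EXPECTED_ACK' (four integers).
After event 0: A_seq=1000 A_ack=7000 B_seq=7127 B_ack=1000
After event 1: A_seq=1000 A_ack=7000 B_seq=7198 B_ack=1000
After event 2: A_seq=1041 A_ack=7000 B_seq=7198 B_ack=1041
After event 3: A_seq=1041 A_ack=7198 B_seq=7198 B_ack=1041
After event 4: A_seq=1223 A_ack=7198 B_seq=7198 B_ack=1223

1223 7198 7198 1223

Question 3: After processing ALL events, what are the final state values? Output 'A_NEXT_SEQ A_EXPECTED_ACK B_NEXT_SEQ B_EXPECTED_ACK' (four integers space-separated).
Answer: 1223 7198 7198 1223

Derivation:
After event 0: A_seq=1000 A_ack=7000 B_seq=7127 B_ack=1000
After event 1: A_seq=1000 A_ack=7000 B_seq=7198 B_ack=1000
After event 2: A_seq=1041 A_ack=7000 B_seq=7198 B_ack=1041
After event 3: A_seq=1041 A_ack=7198 B_seq=7198 B_ack=1041
After event 4: A_seq=1223 A_ack=7198 B_seq=7198 B_ack=1223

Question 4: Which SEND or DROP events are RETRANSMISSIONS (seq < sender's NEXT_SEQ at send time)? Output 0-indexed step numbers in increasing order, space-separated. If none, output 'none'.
Answer: 3

Derivation:
Step 0: DROP seq=7000 -> fresh
Step 1: SEND seq=7127 -> fresh
Step 2: SEND seq=1000 -> fresh
Step 3: SEND seq=7000 -> retransmit
Step 4: SEND seq=1041 -> fresh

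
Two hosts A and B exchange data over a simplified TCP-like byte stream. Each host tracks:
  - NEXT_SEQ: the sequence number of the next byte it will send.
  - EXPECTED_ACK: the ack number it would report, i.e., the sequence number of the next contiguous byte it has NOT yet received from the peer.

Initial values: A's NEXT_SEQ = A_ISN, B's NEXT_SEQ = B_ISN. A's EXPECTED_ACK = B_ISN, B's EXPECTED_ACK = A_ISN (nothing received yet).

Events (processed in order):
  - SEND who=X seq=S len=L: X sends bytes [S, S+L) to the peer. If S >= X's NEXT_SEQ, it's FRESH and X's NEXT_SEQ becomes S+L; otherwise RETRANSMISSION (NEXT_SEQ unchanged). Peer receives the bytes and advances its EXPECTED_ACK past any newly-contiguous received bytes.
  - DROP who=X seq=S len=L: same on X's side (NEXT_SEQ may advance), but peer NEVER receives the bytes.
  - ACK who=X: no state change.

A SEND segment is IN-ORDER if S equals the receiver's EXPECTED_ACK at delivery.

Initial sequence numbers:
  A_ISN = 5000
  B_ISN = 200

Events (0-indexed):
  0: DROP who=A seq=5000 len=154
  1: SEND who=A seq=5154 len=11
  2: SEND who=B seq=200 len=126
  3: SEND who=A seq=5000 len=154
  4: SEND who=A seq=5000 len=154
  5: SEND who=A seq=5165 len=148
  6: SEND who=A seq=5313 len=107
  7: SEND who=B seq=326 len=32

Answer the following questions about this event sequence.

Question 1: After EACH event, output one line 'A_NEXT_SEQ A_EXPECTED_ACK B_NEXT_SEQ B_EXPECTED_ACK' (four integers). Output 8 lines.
5154 200 200 5000
5165 200 200 5000
5165 326 326 5000
5165 326 326 5165
5165 326 326 5165
5313 326 326 5313
5420 326 326 5420
5420 358 358 5420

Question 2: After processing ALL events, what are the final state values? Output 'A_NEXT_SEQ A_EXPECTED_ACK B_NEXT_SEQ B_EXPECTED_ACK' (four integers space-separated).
Answer: 5420 358 358 5420

Derivation:
After event 0: A_seq=5154 A_ack=200 B_seq=200 B_ack=5000
After event 1: A_seq=5165 A_ack=200 B_seq=200 B_ack=5000
After event 2: A_seq=5165 A_ack=326 B_seq=326 B_ack=5000
After event 3: A_seq=5165 A_ack=326 B_seq=326 B_ack=5165
After event 4: A_seq=5165 A_ack=326 B_seq=326 B_ack=5165
After event 5: A_seq=5313 A_ack=326 B_seq=326 B_ack=5313
After event 6: A_seq=5420 A_ack=326 B_seq=326 B_ack=5420
After event 7: A_seq=5420 A_ack=358 B_seq=358 B_ack=5420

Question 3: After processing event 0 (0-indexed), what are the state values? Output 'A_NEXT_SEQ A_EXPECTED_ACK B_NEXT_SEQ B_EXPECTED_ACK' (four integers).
After event 0: A_seq=5154 A_ack=200 B_seq=200 B_ack=5000

5154 200 200 5000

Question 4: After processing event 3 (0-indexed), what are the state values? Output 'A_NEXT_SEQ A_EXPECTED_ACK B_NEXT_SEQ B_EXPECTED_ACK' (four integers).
After event 0: A_seq=5154 A_ack=200 B_seq=200 B_ack=5000
After event 1: A_seq=5165 A_ack=200 B_seq=200 B_ack=5000
After event 2: A_seq=5165 A_ack=326 B_seq=326 B_ack=5000
After event 3: A_seq=5165 A_ack=326 B_seq=326 B_ack=5165

5165 326 326 5165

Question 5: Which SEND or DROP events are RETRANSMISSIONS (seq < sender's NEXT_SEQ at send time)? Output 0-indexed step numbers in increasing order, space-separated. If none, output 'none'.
Step 0: DROP seq=5000 -> fresh
Step 1: SEND seq=5154 -> fresh
Step 2: SEND seq=200 -> fresh
Step 3: SEND seq=5000 -> retransmit
Step 4: SEND seq=5000 -> retransmit
Step 5: SEND seq=5165 -> fresh
Step 6: SEND seq=5313 -> fresh
Step 7: SEND seq=326 -> fresh

Answer: 3 4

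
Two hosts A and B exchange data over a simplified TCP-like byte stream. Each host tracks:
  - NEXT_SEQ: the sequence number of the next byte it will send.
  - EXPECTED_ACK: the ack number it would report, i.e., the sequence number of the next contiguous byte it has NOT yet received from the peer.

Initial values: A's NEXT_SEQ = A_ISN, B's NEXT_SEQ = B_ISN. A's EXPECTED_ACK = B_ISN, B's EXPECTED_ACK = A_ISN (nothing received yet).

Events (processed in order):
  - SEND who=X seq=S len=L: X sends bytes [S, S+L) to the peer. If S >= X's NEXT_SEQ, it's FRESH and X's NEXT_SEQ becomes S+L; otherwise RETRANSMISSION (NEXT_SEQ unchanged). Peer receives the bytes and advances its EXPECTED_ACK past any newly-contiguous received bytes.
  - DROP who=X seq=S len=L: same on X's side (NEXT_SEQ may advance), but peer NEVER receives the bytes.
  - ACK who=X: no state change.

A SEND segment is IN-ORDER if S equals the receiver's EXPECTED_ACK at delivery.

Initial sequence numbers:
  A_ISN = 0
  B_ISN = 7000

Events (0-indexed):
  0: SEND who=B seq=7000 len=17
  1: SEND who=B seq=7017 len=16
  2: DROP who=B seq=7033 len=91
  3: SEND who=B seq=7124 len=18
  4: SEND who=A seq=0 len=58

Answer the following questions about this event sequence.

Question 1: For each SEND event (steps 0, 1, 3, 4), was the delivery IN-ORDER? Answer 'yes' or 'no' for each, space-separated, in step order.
Step 0: SEND seq=7000 -> in-order
Step 1: SEND seq=7017 -> in-order
Step 3: SEND seq=7124 -> out-of-order
Step 4: SEND seq=0 -> in-order

Answer: yes yes no yes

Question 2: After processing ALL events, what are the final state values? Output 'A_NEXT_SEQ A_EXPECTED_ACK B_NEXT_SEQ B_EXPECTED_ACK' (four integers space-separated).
Answer: 58 7033 7142 58

Derivation:
After event 0: A_seq=0 A_ack=7017 B_seq=7017 B_ack=0
After event 1: A_seq=0 A_ack=7033 B_seq=7033 B_ack=0
After event 2: A_seq=0 A_ack=7033 B_seq=7124 B_ack=0
After event 3: A_seq=0 A_ack=7033 B_seq=7142 B_ack=0
After event 4: A_seq=58 A_ack=7033 B_seq=7142 B_ack=58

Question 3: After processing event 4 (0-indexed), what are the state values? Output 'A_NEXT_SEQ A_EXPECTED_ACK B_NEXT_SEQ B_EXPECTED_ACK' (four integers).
After event 0: A_seq=0 A_ack=7017 B_seq=7017 B_ack=0
After event 1: A_seq=0 A_ack=7033 B_seq=7033 B_ack=0
After event 2: A_seq=0 A_ack=7033 B_seq=7124 B_ack=0
After event 3: A_seq=0 A_ack=7033 B_seq=7142 B_ack=0
After event 4: A_seq=58 A_ack=7033 B_seq=7142 B_ack=58

58 7033 7142 58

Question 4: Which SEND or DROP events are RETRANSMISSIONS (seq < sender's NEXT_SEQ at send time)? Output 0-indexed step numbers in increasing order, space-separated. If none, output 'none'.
Answer: none

Derivation:
Step 0: SEND seq=7000 -> fresh
Step 1: SEND seq=7017 -> fresh
Step 2: DROP seq=7033 -> fresh
Step 3: SEND seq=7124 -> fresh
Step 4: SEND seq=0 -> fresh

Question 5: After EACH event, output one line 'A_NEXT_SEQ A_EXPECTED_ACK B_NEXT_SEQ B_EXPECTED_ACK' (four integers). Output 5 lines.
0 7017 7017 0
0 7033 7033 0
0 7033 7124 0
0 7033 7142 0
58 7033 7142 58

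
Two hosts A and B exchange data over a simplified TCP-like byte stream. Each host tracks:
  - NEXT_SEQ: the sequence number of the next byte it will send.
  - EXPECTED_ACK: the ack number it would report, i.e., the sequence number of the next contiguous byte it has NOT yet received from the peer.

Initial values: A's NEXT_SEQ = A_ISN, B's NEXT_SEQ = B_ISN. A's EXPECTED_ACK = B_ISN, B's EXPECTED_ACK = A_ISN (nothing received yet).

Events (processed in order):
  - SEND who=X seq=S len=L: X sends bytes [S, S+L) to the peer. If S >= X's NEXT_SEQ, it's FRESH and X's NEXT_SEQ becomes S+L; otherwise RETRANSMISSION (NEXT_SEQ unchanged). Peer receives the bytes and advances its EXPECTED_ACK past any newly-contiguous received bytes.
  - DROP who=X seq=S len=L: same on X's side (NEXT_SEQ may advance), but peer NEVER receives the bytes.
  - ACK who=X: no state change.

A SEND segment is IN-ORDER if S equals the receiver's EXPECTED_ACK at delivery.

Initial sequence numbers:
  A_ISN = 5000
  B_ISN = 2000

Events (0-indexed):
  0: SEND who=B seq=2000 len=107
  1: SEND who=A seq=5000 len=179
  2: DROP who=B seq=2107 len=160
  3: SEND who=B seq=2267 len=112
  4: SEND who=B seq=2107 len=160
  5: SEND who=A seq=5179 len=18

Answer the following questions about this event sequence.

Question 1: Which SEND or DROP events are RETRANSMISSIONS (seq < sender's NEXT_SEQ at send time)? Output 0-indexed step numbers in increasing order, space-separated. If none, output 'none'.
Step 0: SEND seq=2000 -> fresh
Step 1: SEND seq=5000 -> fresh
Step 2: DROP seq=2107 -> fresh
Step 3: SEND seq=2267 -> fresh
Step 4: SEND seq=2107 -> retransmit
Step 5: SEND seq=5179 -> fresh

Answer: 4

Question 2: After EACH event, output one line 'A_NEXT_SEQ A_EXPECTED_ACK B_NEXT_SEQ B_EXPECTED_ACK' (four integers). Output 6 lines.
5000 2107 2107 5000
5179 2107 2107 5179
5179 2107 2267 5179
5179 2107 2379 5179
5179 2379 2379 5179
5197 2379 2379 5197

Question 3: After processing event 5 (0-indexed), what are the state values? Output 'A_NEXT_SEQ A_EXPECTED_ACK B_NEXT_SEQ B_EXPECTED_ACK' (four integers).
After event 0: A_seq=5000 A_ack=2107 B_seq=2107 B_ack=5000
After event 1: A_seq=5179 A_ack=2107 B_seq=2107 B_ack=5179
After event 2: A_seq=5179 A_ack=2107 B_seq=2267 B_ack=5179
After event 3: A_seq=5179 A_ack=2107 B_seq=2379 B_ack=5179
After event 4: A_seq=5179 A_ack=2379 B_seq=2379 B_ack=5179
After event 5: A_seq=5197 A_ack=2379 B_seq=2379 B_ack=5197

5197 2379 2379 5197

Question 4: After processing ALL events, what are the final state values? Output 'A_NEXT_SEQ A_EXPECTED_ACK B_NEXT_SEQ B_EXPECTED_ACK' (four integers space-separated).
Answer: 5197 2379 2379 5197

Derivation:
After event 0: A_seq=5000 A_ack=2107 B_seq=2107 B_ack=5000
After event 1: A_seq=5179 A_ack=2107 B_seq=2107 B_ack=5179
After event 2: A_seq=5179 A_ack=2107 B_seq=2267 B_ack=5179
After event 3: A_seq=5179 A_ack=2107 B_seq=2379 B_ack=5179
After event 4: A_seq=5179 A_ack=2379 B_seq=2379 B_ack=5179
After event 5: A_seq=5197 A_ack=2379 B_seq=2379 B_ack=5197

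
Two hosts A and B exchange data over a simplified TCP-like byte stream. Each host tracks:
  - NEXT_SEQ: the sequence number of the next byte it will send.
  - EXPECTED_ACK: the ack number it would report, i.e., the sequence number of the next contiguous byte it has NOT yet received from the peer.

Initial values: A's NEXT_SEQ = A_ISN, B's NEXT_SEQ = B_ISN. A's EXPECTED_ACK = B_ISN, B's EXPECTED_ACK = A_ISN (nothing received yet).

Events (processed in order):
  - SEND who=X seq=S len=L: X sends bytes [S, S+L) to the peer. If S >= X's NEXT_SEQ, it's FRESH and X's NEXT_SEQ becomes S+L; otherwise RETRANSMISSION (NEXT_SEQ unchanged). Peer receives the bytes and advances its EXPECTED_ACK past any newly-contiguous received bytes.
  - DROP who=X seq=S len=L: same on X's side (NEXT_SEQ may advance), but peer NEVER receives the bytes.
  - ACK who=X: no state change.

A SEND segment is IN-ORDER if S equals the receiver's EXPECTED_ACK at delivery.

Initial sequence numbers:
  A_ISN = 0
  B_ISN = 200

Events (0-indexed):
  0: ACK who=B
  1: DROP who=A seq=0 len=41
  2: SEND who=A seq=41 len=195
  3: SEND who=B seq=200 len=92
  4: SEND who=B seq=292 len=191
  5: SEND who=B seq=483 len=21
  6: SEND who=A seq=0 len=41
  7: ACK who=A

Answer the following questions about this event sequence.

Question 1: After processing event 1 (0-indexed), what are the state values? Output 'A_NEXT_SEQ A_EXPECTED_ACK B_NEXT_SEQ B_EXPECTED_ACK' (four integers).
After event 0: A_seq=0 A_ack=200 B_seq=200 B_ack=0
After event 1: A_seq=41 A_ack=200 B_seq=200 B_ack=0

41 200 200 0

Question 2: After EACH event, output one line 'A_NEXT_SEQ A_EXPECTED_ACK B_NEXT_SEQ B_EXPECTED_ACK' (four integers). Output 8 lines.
0 200 200 0
41 200 200 0
236 200 200 0
236 292 292 0
236 483 483 0
236 504 504 0
236 504 504 236
236 504 504 236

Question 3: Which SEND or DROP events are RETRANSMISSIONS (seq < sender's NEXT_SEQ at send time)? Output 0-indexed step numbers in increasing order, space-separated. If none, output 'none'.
Step 1: DROP seq=0 -> fresh
Step 2: SEND seq=41 -> fresh
Step 3: SEND seq=200 -> fresh
Step 4: SEND seq=292 -> fresh
Step 5: SEND seq=483 -> fresh
Step 6: SEND seq=0 -> retransmit

Answer: 6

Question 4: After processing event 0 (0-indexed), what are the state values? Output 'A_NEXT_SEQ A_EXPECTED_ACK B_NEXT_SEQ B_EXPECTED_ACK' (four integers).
After event 0: A_seq=0 A_ack=200 B_seq=200 B_ack=0

0 200 200 0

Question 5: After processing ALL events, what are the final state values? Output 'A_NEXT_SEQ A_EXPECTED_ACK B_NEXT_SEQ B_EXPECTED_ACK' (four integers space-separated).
After event 0: A_seq=0 A_ack=200 B_seq=200 B_ack=0
After event 1: A_seq=41 A_ack=200 B_seq=200 B_ack=0
After event 2: A_seq=236 A_ack=200 B_seq=200 B_ack=0
After event 3: A_seq=236 A_ack=292 B_seq=292 B_ack=0
After event 4: A_seq=236 A_ack=483 B_seq=483 B_ack=0
After event 5: A_seq=236 A_ack=504 B_seq=504 B_ack=0
After event 6: A_seq=236 A_ack=504 B_seq=504 B_ack=236
After event 7: A_seq=236 A_ack=504 B_seq=504 B_ack=236

Answer: 236 504 504 236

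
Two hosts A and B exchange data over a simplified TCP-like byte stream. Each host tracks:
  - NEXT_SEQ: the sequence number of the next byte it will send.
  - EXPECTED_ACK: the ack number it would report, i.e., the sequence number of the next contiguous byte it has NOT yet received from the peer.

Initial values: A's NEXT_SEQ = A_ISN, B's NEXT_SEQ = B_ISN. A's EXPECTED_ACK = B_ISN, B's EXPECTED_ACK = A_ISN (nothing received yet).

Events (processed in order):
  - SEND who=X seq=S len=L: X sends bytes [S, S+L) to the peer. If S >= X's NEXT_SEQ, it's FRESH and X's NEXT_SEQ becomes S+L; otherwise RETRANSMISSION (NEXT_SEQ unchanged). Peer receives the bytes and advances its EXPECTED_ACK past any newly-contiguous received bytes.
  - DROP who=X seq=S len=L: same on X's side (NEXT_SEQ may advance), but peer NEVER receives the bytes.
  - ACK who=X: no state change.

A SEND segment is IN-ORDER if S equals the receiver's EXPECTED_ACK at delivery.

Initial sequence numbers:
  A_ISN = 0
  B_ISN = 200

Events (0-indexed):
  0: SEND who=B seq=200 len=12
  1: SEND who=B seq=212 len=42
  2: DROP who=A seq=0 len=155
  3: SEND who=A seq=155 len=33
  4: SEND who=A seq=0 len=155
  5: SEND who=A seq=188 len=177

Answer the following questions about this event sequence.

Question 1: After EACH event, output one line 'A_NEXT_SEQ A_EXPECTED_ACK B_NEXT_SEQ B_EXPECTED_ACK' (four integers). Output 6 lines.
0 212 212 0
0 254 254 0
155 254 254 0
188 254 254 0
188 254 254 188
365 254 254 365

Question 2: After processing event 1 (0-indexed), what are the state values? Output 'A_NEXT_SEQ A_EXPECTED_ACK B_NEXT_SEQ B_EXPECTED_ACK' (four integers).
After event 0: A_seq=0 A_ack=212 B_seq=212 B_ack=0
After event 1: A_seq=0 A_ack=254 B_seq=254 B_ack=0

0 254 254 0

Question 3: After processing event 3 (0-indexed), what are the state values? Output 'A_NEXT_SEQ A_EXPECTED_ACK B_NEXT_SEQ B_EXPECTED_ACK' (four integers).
After event 0: A_seq=0 A_ack=212 B_seq=212 B_ack=0
After event 1: A_seq=0 A_ack=254 B_seq=254 B_ack=0
After event 2: A_seq=155 A_ack=254 B_seq=254 B_ack=0
After event 3: A_seq=188 A_ack=254 B_seq=254 B_ack=0

188 254 254 0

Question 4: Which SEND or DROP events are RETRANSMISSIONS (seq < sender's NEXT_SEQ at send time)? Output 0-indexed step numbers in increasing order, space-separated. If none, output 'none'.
Answer: 4

Derivation:
Step 0: SEND seq=200 -> fresh
Step 1: SEND seq=212 -> fresh
Step 2: DROP seq=0 -> fresh
Step 3: SEND seq=155 -> fresh
Step 4: SEND seq=0 -> retransmit
Step 5: SEND seq=188 -> fresh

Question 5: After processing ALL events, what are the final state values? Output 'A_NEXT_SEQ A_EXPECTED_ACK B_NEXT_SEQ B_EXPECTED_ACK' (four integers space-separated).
Answer: 365 254 254 365

Derivation:
After event 0: A_seq=0 A_ack=212 B_seq=212 B_ack=0
After event 1: A_seq=0 A_ack=254 B_seq=254 B_ack=0
After event 2: A_seq=155 A_ack=254 B_seq=254 B_ack=0
After event 3: A_seq=188 A_ack=254 B_seq=254 B_ack=0
After event 4: A_seq=188 A_ack=254 B_seq=254 B_ack=188
After event 5: A_seq=365 A_ack=254 B_seq=254 B_ack=365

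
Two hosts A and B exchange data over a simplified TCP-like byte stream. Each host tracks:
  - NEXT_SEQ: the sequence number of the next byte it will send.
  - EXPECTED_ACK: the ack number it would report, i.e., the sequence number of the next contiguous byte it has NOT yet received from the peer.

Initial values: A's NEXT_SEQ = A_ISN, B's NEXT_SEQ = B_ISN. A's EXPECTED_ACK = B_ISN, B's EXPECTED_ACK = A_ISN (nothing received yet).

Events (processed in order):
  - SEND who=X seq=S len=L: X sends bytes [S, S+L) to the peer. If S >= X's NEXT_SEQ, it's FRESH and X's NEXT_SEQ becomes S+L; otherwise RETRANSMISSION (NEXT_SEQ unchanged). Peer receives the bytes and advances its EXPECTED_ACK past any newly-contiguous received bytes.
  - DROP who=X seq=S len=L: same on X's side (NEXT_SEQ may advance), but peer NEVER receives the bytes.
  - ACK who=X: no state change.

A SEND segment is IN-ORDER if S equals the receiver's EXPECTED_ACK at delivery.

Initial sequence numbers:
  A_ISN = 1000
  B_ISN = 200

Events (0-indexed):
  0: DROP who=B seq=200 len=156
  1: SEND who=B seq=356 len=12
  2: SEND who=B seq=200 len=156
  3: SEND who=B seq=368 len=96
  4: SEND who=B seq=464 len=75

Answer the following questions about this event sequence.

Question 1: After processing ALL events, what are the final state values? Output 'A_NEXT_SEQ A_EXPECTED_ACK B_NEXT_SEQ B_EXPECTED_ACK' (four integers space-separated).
After event 0: A_seq=1000 A_ack=200 B_seq=356 B_ack=1000
After event 1: A_seq=1000 A_ack=200 B_seq=368 B_ack=1000
After event 2: A_seq=1000 A_ack=368 B_seq=368 B_ack=1000
After event 3: A_seq=1000 A_ack=464 B_seq=464 B_ack=1000
After event 4: A_seq=1000 A_ack=539 B_seq=539 B_ack=1000

Answer: 1000 539 539 1000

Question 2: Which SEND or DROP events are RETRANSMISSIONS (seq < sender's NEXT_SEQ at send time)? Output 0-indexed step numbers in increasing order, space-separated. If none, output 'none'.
Step 0: DROP seq=200 -> fresh
Step 1: SEND seq=356 -> fresh
Step 2: SEND seq=200 -> retransmit
Step 3: SEND seq=368 -> fresh
Step 4: SEND seq=464 -> fresh

Answer: 2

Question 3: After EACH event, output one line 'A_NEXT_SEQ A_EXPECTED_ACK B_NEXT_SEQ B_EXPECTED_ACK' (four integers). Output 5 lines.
1000 200 356 1000
1000 200 368 1000
1000 368 368 1000
1000 464 464 1000
1000 539 539 1000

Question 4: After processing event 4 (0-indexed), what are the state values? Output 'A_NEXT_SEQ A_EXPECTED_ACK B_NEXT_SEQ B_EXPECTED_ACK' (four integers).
After event 0: A_seq=1000 A_ack=200 B_seq=356 B_ack=1000
After event 1: A_seq=1000 A_ack=200 B_seq=368 B_ack=1000
After event 2: A_seq=1000 A_ack=368 B_seq=368 B_ack=1000
After event 3: A_seq=1000 A_ack=464 B_seq=464 B_ack=1000
After event 4: A_seq=1000 A_ack=539 B_seq=539 B_ack=1000

1000 539 539 1000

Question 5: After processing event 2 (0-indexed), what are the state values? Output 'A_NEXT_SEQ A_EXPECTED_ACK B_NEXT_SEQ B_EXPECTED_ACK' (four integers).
After event 0: A_seq=1000 A_ack=200 B_seq=356 B_ack=1000
After event 1: A_seq=1000 A_ack=200 B_seq=368 B_ack=1000
After event 2: A_seq=1000 A_ack=368 B_seq=368 B_ack=1000

1000 368 368 1000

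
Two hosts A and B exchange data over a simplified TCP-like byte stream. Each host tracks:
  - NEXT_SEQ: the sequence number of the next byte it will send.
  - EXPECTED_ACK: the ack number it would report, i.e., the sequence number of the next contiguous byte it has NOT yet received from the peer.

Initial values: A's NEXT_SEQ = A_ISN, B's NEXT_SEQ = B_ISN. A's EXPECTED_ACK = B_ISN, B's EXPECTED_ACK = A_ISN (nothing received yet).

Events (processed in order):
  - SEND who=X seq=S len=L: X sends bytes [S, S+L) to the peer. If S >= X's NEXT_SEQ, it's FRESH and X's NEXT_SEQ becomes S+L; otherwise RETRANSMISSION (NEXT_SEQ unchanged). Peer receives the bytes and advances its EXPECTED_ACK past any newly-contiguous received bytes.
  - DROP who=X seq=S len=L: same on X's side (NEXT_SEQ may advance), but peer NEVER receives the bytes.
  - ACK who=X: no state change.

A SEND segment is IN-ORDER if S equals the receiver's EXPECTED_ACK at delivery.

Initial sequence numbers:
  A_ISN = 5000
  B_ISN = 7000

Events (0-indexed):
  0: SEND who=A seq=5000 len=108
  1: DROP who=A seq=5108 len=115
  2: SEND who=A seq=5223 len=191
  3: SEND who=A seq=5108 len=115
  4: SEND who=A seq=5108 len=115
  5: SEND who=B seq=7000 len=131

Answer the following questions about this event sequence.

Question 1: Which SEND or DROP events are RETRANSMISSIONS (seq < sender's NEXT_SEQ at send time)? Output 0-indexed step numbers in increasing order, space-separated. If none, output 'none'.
Answer: 3 4

Derivation:
Step 0: SEND seq=5000 -> fresh
Step 1: DROP seq=5108 -> fresh
Step 2: SEND seq=5223 -> fresh
Step 3: SEND seq=5108 -> retransmit
Step 4: SEND seq=5108 -> retransmit
Step 5: SEND seq=7000 -> fresh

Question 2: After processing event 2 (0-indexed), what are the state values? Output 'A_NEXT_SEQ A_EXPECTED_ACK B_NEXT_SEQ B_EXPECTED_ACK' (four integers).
After event 0: A_seq=5108 A_ack=7000 B_seq=7000 B_ack=5108
After event 1: A_seq=5223 A_ack=7000 B_seq=7000 B_ack=5108
After event 2: A_seq=5414 A_ack=7000 B_seq=7000 B_ack=5108

5414 7000 7000 5108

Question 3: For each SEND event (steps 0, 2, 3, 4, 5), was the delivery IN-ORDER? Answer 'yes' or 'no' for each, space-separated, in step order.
Answer: yes no yes no yes

Derivation:
Step 0: SEND seq=5000 -> in-order
Step 2: SEND seq=5223 -> out-of-order
Step 3: SEND seq=5108 -> in-order
Step 4: SEND seq=5108 -> out-of-order
Step 5: SEND seq=7000 -> in-order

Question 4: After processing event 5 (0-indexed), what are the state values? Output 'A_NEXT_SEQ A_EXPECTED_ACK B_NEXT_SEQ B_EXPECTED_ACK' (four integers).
After event 0: A_seq=5108 A_ack=7000 B_seq=7000 B_ack=5108
After event 1: A_seq=5223 A_ack=7000 B_seq=7000 B_ack=5108
After event 2: A_seq=5414 A_ack=7000 B_seq=7000 B_ack=5108
After event 3: A_seq=5414 A_ack=7000 B_seq=7000 B_ack=5414
After event 4: A_seq=5414 A_ack=7000 B_seq=7000 B_ack=5414
After event 5: A_seq=5414 A_ack=7131 B_seq=7131 B_ack=5414

5414 7131 7131 5414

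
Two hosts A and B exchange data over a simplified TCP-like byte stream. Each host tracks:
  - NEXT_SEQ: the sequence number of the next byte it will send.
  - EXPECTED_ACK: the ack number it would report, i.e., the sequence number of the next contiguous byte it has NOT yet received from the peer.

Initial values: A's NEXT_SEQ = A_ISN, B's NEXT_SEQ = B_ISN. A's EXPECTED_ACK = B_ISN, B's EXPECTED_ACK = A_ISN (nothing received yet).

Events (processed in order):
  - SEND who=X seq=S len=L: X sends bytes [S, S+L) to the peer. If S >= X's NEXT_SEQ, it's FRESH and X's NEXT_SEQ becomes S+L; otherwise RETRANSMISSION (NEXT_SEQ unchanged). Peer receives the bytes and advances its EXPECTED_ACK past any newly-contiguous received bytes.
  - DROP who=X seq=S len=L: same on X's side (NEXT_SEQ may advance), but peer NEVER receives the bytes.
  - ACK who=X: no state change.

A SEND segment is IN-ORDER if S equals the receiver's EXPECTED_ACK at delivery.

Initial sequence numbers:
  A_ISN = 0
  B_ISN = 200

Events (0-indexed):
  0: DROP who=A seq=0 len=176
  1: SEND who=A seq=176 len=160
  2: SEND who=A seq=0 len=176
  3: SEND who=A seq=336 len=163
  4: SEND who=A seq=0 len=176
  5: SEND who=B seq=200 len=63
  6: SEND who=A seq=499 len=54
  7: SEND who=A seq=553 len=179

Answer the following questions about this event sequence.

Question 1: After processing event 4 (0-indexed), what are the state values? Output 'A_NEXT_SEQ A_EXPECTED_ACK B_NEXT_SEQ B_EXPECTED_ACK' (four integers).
After event 0: A_seq=176 A_ack=200 B_seq=200 B_ack=0
After event 1: A_seq=336 A_ack=200 B_seq=200 B_ack=0
After event 2: A_seq=336 A_ack=200 B_seq=200 B_ack=336
After event 3: A_seq=499 A_ack=200 B_seq=200 B_ack=499
After event 4: A_seq=499 A_ack=200 B_seq=200 B_ack=499

499 200 200 499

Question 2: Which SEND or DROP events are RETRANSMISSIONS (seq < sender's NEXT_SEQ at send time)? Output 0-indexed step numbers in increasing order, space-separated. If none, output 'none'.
Step 0: DROP seq=0 -> fresh
Step 1: SEND seq=176 -> fresh
Step 2: SEND seq=0 -> retransmit
Step 3: SEND seq=336 -> fresh
Step 4: SEND seq=0 -> retransmit
Step 5: SEND seq=200 -> fresh
Step 6: SEND seq=499 -> fresh
Step 7: SEND seq=553 -> fresh

Answer: 2 4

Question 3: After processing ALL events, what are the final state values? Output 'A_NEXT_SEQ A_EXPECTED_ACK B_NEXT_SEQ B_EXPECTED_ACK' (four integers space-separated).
After event 0: A_seq=176 A_ack=200 B_seq=200 B_ack=0
After event 1: A_seq=336 A_ack=200 B_seq=200 B_ack=0
After event 2: A_seq=336 A_ack=200 B_seq=200 B_ack=336
After event 3: A_seq=499 A_ack=200 B_seq=200 B_ack=499
After event 4: A_seq=499 A_ack=200 B_seq=200 B_ack=499
After event 5: A_seq=499 A_ack=263 B_seq=263 B_ack=499
After event 6: A_seq=553 A_ack=263 B_seq=263 B_ack=553
After event 7: A_seq=732 A_ack=263 B_seq=263 B_ack=732

Answer: 732 263 263 732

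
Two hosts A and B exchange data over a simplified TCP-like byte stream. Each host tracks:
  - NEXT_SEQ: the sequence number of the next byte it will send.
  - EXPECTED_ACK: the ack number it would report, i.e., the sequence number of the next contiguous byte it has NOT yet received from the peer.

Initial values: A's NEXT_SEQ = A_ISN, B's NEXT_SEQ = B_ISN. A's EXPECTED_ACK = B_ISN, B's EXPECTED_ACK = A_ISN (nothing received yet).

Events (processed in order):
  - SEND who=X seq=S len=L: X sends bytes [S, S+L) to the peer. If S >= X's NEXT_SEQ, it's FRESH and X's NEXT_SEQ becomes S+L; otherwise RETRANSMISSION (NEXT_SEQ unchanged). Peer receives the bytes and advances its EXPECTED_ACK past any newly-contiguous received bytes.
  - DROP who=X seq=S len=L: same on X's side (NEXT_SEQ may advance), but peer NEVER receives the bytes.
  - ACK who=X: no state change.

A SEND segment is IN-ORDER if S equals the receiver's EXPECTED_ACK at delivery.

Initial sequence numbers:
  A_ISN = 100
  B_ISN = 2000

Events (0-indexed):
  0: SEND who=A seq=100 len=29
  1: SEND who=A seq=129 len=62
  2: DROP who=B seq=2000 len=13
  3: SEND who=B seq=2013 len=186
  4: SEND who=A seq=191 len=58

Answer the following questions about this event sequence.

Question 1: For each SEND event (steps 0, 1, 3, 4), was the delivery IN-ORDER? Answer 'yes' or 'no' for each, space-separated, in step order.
Answer: yes yes no yes

Derivation:
Step 0: SEND seq=100 -> in-order
Step 1: SEND seq=129 -> in-order
Step 3: SEND seq=2013 -> out-of-order
Step 4: SEND seq=191 -> in-order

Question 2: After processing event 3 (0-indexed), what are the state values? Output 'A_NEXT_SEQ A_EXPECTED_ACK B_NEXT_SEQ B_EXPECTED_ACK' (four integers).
After event 0: A_seq=129 A_ack=2000 B_seq=2000 B_ack=129
After event 1: A_seq=191 A_ack=2000 B_seq=2000 B_ack=191
After event 2: A_seq=191 A_ack=2000 B_seq=2013 B_ack=191
After event 3: A_seq=191 A_ack=2000 B_seq=2199 B_ack=191

191 2000 2199 191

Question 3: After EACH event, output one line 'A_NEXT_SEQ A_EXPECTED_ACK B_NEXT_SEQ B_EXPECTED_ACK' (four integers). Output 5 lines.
129 2000 2000 129
191 2000 2000 191
191 2000 2013 191
191 2000 2199 191
249 2000 2199 249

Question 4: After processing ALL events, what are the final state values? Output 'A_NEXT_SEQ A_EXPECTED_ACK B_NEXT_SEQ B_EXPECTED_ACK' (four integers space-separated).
After event 0: A_seq=129 A_ack=2000 B_seq=2000 B_ack=129
After event 1: A_seq=191 A_ack=2000 B_seq=2000 B_ack=191
After event 2: A_seq=191 A_ack=2000 B_seq=2013 B_ack=191
After event 3: A_seq=191 A_ack=2000 B_seq=2199 B_ack=191
After event 4: A_seq=249 A_ack=2000 B_seq=2199 B_ack=249

Answer: 249 2000 2199 249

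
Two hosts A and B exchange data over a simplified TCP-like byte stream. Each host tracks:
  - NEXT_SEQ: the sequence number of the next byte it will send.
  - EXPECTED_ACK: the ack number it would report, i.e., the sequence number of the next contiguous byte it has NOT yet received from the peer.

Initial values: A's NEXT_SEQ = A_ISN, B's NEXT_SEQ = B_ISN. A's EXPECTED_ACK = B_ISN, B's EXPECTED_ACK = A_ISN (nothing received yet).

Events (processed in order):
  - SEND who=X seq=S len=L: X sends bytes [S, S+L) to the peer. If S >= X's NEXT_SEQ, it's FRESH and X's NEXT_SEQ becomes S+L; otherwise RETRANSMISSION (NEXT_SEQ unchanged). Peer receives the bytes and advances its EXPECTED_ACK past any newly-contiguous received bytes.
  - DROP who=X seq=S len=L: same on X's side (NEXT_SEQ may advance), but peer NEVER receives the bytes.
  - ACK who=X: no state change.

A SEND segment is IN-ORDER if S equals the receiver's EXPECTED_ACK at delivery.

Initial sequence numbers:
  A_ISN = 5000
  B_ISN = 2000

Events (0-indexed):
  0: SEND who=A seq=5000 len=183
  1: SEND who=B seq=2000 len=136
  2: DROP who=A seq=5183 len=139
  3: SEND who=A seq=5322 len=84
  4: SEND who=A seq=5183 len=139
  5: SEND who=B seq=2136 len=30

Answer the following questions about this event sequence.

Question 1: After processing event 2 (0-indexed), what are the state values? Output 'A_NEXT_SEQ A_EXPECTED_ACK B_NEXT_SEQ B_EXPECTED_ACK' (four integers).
After event 0: A_seq=5183 A_ack=2000 B_seq=2000 B_ack=5183
After event 1: A_seq=5183 A_ack=2136 B_seq=2136 B_ack=5183
After event 2: A_seq=5322 A_ack=2136 B_seq=2136 B_ack=5183

5322 2136 2136 5183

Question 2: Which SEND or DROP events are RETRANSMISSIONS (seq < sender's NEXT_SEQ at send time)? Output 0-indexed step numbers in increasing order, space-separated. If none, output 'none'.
Step 0: SEND seq=5000 -> fresh
Step 1: SEND seq=2000 -> fresh
Step 2: DROP seq=5183 -> fresh
Step 3: SEND seq=5322 -> fresh
Step 4: SEND seq=5183 -> retransmit
Step 5: SEND seq=2136 -> fresh

Answer: 4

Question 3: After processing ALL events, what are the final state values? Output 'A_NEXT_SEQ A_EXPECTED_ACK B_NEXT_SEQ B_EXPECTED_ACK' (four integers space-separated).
After event 0: A_seq=5183 A_ack=2000 B_seq=2000 B_ack=5183
After event 1: A_seq=5183 A_ack=2136 B_seq=2136 B_ack=5183
After event 2: A_seq=5322 A_ack=2136 B_seq=2136 B_ack=5183
After event 3: A_seq=5406 A_ack=2136 B_seq=2136 B_ack=5183
After event 4: A_seq=5406 A_ack=2136 B_seq=2136 B_ack=5406
After event 5: A_seq=5406 A_ack=2166 B_seq=2166 B_ack=5406

Answer: 5406 2166 2166 5406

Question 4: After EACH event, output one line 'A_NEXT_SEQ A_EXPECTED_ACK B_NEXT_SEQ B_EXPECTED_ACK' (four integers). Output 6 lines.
5183 2000 2000 5183
5183 2136 2136 5183
5322 2136 2136 5183
5406 2136 2136 5183
5406 2136 2136 5406
5406 2166 2166 5406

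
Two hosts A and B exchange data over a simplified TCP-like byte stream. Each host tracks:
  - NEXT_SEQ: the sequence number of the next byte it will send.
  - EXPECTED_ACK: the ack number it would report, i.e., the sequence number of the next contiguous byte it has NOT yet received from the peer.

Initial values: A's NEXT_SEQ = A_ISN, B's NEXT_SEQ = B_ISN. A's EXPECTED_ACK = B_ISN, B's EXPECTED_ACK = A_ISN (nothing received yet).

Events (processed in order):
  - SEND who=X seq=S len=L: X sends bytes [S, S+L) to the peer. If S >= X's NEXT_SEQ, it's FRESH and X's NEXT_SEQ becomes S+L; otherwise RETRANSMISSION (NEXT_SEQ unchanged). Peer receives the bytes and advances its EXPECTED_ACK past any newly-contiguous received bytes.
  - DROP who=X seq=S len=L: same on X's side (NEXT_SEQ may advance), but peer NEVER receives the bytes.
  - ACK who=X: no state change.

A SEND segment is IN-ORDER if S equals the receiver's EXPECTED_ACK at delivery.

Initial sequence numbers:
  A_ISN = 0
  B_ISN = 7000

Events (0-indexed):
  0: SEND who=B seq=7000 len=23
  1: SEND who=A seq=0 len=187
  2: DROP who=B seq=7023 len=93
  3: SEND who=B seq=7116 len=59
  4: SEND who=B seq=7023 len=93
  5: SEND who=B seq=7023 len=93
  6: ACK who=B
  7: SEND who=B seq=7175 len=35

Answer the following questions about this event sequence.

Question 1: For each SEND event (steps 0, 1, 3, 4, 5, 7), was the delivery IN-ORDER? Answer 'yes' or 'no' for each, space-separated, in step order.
Step 0: SEND seq=7000 -> in-order
Step 1: SEND seq=0 -> in-order
Step 3: SEND seq=7116 -> out-of-order
Step 4: SEND seq=7023 -> in-order
Step 5: SEND seq=7023 -> out-of-order
Step 7: SEND seq=7175 -> in-order

Answer: yes yes no yes no yes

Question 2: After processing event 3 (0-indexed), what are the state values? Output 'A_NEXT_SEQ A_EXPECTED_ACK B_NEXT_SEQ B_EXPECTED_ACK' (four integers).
After event 0: A_seq=0 A_ack=7023 B_seq=7023 B_ack=0
After event 1: A_seq=187 A_ack=7023 B_seq=7023 B_ack=187
After event 2: A_seq=187 A_ack=7023 B_seq=7116 B_ack=187
After event 3: A_seq=187 A_ack=7023 B_seq=7175 B_ack=187

187 7023 7175 187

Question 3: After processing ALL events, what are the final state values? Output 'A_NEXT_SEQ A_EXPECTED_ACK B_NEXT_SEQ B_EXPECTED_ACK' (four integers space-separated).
Answer: 187 7210 7210 187

Derivation:
After event 0: A_seq=0 A_ack=7023 B_seq=7023 B_ack=0
After event 1: A_seq=187 A_ack=7023 B_seq=7023 B_ack=187
After event 2: A_seq=187 A_ack=7023 B_seq=7116 B_ack=187
After event 3: A_seq=187 A_ack=7023 B_seq=7175 B_ack=187
After event 4: A_seq=187 A_ack=7175 B_seq=7175 B_ack=187
After event 5: A_seq=187 A_ack=7175 B_seq=7175 B_ack=187
After event 6: A_seq=187 A_ack=7175 B_seq=7175 B_ack=187
After event 7: A_seq=187 A_ack=7210 B_seq=7210 B_ack=187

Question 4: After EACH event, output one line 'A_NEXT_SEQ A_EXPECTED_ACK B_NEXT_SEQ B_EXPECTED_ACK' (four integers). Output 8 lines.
0 7023 7023 0
187 7023 7023 187
187 7023 7116 187
187 7023 7175 187
187 7175 7175 187
187 7175 7175 187
187 7175 7175 187
187 7210 7210 187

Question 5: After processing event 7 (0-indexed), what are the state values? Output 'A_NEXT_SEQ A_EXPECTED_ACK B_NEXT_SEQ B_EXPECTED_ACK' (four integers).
After event 0: A_seq=0 A_ack=7023 B_seq=7023 B_ack=0
After event 1: A_seq=187 A_ack=7023 B_seq=7023 B_ack=187
After event 2: A_seq=187 A_ack=7023 B_seq=7116 B_ack=187
After event 3: A_seq=187 A_ack=7023 B_seq=7175 B_ack=187
After event 4: A_seq=187 A_ack=7175 B_seq=7175 B_ack=187
After event 5: A_seq=187 A_ack=7175 B_seq=7175 B_ack=187
After event 6: A_seq=187 A_ack=7175 B_seq=7175 B_ack=187
After event 7: A_seq=187 A_ack=7210 B_seq=7210 B_ack=187

187 7210 7210 187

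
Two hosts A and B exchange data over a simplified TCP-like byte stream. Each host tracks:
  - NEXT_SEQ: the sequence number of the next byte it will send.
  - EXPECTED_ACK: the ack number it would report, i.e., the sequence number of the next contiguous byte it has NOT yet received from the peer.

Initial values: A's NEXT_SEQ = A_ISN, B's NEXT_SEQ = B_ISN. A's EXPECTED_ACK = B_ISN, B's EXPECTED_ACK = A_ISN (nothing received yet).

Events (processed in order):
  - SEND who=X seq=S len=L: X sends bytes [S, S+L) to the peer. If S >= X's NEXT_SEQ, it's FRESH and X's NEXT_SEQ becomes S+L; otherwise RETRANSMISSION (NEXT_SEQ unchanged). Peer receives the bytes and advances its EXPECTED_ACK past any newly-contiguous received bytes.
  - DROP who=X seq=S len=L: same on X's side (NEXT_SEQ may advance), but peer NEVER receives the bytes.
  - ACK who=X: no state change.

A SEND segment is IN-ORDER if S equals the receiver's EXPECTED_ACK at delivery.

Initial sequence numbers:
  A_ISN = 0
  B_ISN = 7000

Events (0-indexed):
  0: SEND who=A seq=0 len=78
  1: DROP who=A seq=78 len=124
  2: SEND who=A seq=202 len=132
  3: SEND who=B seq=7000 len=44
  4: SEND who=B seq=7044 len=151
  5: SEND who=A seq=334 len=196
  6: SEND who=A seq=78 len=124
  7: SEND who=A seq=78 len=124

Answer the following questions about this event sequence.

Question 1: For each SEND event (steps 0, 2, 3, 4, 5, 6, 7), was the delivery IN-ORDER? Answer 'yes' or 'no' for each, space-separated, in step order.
Answer: yes no yes yes no yes no

Derivation:
Step 0: SEND seq=0 -> in-order
Step 2: SEND seq=202 -> out-of-order
Step 3: SEND seq=7000 -> in-order
Step 4: SEND seq=7044 -> in-order
Step 5: SEND seq=334 -> out-of-order
Step 6: SEND seq=78 -> in-order
Step 7: SEND seq=78 -> out-of-order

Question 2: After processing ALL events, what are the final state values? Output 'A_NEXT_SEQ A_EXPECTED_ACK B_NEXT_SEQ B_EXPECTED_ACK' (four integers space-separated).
Answer: 530 7195 7195 530

Derivation:
After event 0: A_seq=78 A_ack=7000 B_seq=7000 B_ack=78
After event 1: A_seq=202 A_ack=7000 B_seq=7000 B_ack=78
After event 2: A_seq=334 A_ack=7000 B_seq=7000 B_ack=78
After event 3: A_seq=334 A_ack=7044 B_seq=7044 B_ack=78
After event 4: A_seq=334 A_ack=7195 B_seq=7195 B_ack=78
After event 5: A_seq=530 A_ack=7195 B_seq=7195 B_ack=78
After event 6: A_seq=530 A_ack=7195 B_seq=7195 B_ack=530
After event 7: A_seq=530 A_ack=7195 B_seq=7195 B_ack=530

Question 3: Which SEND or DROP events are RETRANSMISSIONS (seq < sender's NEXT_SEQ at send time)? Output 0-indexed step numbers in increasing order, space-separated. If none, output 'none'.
Answer: 6 7

Derivation:
Step 0: SEND seq=0 -> fresh
Step 1: DROP seq=78 -> fresh
Step 2: SEND seq=202 -> fresh
Step 3: SEND seq=7000 -> fresh
Step 4: SEND seq=7044 -> fresh
Step 5: SEND seq=334 -> fresh
Step 6: SEND seq=78 -> retransmit
Step 7: SEND seq=78 -> retransmit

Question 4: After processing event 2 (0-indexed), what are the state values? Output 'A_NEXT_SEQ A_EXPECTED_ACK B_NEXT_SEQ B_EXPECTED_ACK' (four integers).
After event 0: A_seq=78 A_ack=7000 B_seq=7000 B_ack=78
After event 1: A_seq=202 A_ack=7000 B_seq=7000 B_ack=78
After event 2: A_seq=334 A_ack=7000 B_seq=7000 B_ack=78

334 7000 7000 78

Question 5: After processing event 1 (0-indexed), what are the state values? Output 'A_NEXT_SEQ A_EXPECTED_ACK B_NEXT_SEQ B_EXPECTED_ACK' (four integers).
After event 0: A_seq=78 A_ack=7000 B_seq=7000 B_ack=78
After event 1: A_seq=202 A_ack=7000 B_seq=7000 B_ack=78

202 7000 7000 78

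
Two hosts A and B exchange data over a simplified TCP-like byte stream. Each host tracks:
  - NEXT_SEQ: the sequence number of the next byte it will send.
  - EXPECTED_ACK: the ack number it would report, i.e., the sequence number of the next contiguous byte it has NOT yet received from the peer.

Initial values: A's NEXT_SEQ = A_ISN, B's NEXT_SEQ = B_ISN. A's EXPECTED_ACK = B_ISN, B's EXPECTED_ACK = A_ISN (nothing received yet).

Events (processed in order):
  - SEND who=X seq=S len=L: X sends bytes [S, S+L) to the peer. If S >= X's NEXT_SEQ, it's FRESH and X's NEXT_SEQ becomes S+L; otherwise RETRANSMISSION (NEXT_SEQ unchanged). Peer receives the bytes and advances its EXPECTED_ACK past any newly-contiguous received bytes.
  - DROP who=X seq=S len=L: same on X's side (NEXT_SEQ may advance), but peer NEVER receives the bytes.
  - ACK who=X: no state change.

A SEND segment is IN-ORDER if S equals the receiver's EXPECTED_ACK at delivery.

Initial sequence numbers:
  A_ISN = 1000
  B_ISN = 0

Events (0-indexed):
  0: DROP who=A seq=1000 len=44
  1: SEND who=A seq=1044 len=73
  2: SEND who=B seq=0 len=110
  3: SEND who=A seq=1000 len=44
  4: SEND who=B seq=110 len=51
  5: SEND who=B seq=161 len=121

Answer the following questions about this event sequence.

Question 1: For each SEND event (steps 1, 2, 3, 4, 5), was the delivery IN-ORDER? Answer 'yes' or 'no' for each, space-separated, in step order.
Answer: no yes yes yes yes

Derivation:
Step 1: SEND seq=1044 -> out-of-order
Step 2: SEND seq=0 -> in-order
Step 3: SEND seq=1000 -> in-order
Step 4: SEND seq=110 -> in-order
Step 5: SEND seq=161 -> in-order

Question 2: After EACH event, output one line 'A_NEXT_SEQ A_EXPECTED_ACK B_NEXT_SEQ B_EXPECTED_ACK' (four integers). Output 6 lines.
1044 0 0 1000
1117 0 0 1000
1117 110 110 1000
1117 110 110 1117
1117 161 161 1117
1117 282 282 1117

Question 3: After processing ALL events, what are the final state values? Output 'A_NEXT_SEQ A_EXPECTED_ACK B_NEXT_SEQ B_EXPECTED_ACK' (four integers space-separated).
Answer: 1117 282 282 1117

Derivation:
After event 0: A_seq=1044 A_ack=0 B_seq=0 B_ack=1000
After event 1: A_seq=1117 A_ack=0 B_seq=0 B_ack=1000
After event 2: A_seq=1117 A_ack=110 B_seq=110 B_ack=1000
After event 3: A_seq=1117 A_ack=110 B_seq=110 B_ack=1117
After event 4: A_seq=1117 A_ack=161 B_seq=161 B_ack=1117
After event 5: A_seq=1117 A_ack=282 B_seq=282 B_ack=1117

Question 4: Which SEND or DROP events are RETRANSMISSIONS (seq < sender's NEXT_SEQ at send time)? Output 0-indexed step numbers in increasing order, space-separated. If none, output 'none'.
Step 0: DROP seq=1000 -> fresh
Step 1: SEND seq=1044 -> fresh
Step 2: SEND seq=0 -> fresh
Step 3: SEND seq=1000 -> retransmit
Step 4: SEND seq=110 -> fresh
Step 5: SEND seq=161 -> fresh

Answer: 3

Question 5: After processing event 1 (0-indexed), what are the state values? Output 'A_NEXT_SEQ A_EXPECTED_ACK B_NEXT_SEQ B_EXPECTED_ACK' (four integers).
After event 0: A_seq=1044 A_ack=0 B_seq=0 B_ack=1000
After event 1: A_seq=1117 A_ack=0 B_seq=0 B_ack=1000

1117 0 0 1000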